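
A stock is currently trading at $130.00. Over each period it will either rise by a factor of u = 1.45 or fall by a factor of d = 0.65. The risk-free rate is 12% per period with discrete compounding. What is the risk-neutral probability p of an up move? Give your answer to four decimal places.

Risk-neutral probability p = (1 + 0.12 − 0.65)/(1.45 − 0.65) = 0.4700/0.8000 = 0.5875

p = 0.5875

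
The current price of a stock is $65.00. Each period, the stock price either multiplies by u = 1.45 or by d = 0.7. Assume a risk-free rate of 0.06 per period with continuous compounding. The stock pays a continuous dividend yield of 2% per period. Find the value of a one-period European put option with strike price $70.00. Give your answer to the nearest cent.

Per-period risk-free factor R = e^0.06 = 1.0618; dividend-adjusted growth = e^(0.06−0.02) = 1.0408.
Risk-neutral probability p = (1.0408 − 0.7)/(1.45 − 0.7) = 0.3408/0.7500 = 0.4544
Terminal stock prices: S_u = 94.25, S_d = 45.5
Terminal payoffs (K − S): max(-24.25, 0) = 0, max(24.5, 0) = 24.5
Node 0 (S = 65): V_0 = e^(−0.06)·[0.4544·0.0000 + 0.5456·24.5000] = 12.5884

$12.59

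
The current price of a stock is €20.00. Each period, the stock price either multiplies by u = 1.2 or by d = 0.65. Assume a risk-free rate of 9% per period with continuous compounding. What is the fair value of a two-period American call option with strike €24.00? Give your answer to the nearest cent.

€2.61

Risk-neutral probability p = (e^0.09 − 0.65)/(1.2 − 0.65) = 0.4442/0.5500 = 0.8076
Terminal stock prices: S_uu = 28.8, S_ud = 15.6, S_dd = 8.45
Terminal payoffs (S − K): max(4.8, 0) = 4.8, max(-8.4, 0) = 0, max(-15.55, 0) = 0
Node u (S = 24): continuation = e^(−0.09)·[0.8076·4.8000 + 0.1924·0.0000] = 3.5428; exercise value = 0.0000 ≤ continuation, so V_u = 3.5428
Node d (S = 13): continuation = e^(−0.09)·[0.8076·0.0000 + 0.1924·0.0000] = 0.0000; exercise value = 0.0000 ≤ continuation, so V_d = 0.0000
Node 0 (S = 20): continuation = e^(−0.09)·[0.8076·3.5428 + 0.1924·0.0000] = 2.6149; exercise value = 0.0000 ≤ continuation, so V_0 = 2.6149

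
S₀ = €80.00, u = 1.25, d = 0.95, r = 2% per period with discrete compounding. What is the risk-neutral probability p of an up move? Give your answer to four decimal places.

p = 0.2333

Risk-neutral probability p = (1 + 0.02 − 0.95)/(1.25 − 0.95) = 0.0700/0.3000 = 0.2333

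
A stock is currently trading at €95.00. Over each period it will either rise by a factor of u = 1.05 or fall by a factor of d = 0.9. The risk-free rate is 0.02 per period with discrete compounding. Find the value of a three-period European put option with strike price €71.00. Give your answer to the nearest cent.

Risk-neutral probability p = (1 + 0.02 − 0.9)/(1.05 − 0.9) = 0.1200/0.1500 = 0.8000
Terminal stock prices: S_uuu = 110, S_uud = 94.26, S_udd = 80.8, S_ddd = 69.26
Terminal payoffs (K − S): max(-38.97, 0) = 0, max(-23.26, 0) = 0, max(-9.797, 0) = 0, max(1.745, 0) = 1.745
Node uu (S = 104.7): V_uu = 1/1.02·[0.8000·0.0000 + 0.2000·0.0000] = 0.0000
Node ud (S = 89.78): V_ud = 1/1.02·[0.8000·0.0000 + 0.2000·0.0000] = 0.0000
Node dd (S = 76.95): V_dd = 1/1.02·[0.8000·0.0000 + 0.2000·1.7450] = 0.3422
Node u (S = 99.75): V_u = 1/1.02·[0.8000·0.0000 + 0.2000·0.0000] = 0.0000
Node d (S = 85.5): V_d = 1/1.02·[0.8000·0.0000 + 0.2000·0.3422] = 0.0671
Node 0 (S = 95): V_0 = 1/1.02·[0.8000·0.0000 + 0.2000·0.0671] = 0.0132

€0.01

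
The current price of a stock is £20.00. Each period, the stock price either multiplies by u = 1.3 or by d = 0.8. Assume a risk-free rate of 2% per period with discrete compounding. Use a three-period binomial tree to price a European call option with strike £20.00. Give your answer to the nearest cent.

Risk-neutral probability p = (1 + 0.02 − 0.8)/(1.3 − 0.8) = 0.2200/0.5000 = 0.4400
Terminal stock prices: S_uuu = 43.94, S_uud = 27.04, S_udd = 16.64, S_ddd = 10.24
Terminal payoffs (S − K): max(23.94, 0) = 23.94, max(7.04, 0) = 7.04, max(-3.36, 0) = 0, max(-9.76, 0) = 0
Node uu (S = 33.8): V_uu = 1/1.02·[0.4400·23.9400 + 0.5600·7.0400] = 14.1922
Node ud (S = 20.8): V_ud = 1/1.02·[0.4400·7.0400 + 0.5600·0.0000] = 3.0369
Node dd (S = 12.8): V_dd = 1/1.02·[0.4400·0.0000 + 0.5600·0.0000] = 0.0000
Node u (S = 26): V_u = 1/1.02·[0.4400·14.1922 + 0.5600·3.0369] = 7.7894
Node d (S = 16): V_d = 1/1.02·[0.4400·3.0369 + 0.5600·0.0000] = 1.3100
Node 0 (S = 20): V_0 = 1/1.02·[0.4400·7.7894 + 0.5600·1.3100] = 4.0794

£4.08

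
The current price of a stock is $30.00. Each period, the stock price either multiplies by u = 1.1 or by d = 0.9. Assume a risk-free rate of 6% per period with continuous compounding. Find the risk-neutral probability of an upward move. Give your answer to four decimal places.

p = 0.8092

Risk-neutral probability p = (e^0.06 − 0.9)/(1.1 − 0.9) = 0.1618/0.2000 = 0.8092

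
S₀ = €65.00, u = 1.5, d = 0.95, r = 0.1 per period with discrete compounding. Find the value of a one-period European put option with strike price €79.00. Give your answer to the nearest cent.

€11.40

Risk-neutral probability p = (1 + 0.1 − 0.95)/(1.5 − 0.95) = 0.1500/0.5500 = 0.2727
Terminal stock prices: S_u = 97.5, S_d = 61.75
Terminal payoffs (K − S): max(-18.5, 0) = 0, max(17.25, 0) = 17.25
Node 0 (S = 65): V_0 = 1/1.1·[0.2727·0.0000 + 0.7273·17.2500] = 11.4050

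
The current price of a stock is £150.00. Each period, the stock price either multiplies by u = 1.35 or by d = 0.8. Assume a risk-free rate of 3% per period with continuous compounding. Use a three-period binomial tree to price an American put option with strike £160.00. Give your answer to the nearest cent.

Risk-neutral probability p = (e^0.03 − 0.8)/(1.35 − 0.8) = 0.2305/0.5500 = 0.4190
Terminal stock prices: S_uuu = 369.1, S_uud = 218.7, S_udd = 129.6, S_ddd = 76.8
Terminal payoffs (K − S): max(-209.1, 0) = 0, max(-58.7, 0) = 0, max(30.4, 0) = 30.4, max(83.2, 0) = 83.2
Node uu (S = 273.4): continuation = e^(−0.03)·[0.4190·0.0000 + 0.5810·0.0000] = 0.0000; exercise value = 0.0000 ≤ continuation, so V_uu = 0.0000
Node ud (S = 162): continuation = e^(−0.03)·[0.4190·0.0000 + 0.5810·30.4000] = 17.1402; exercise value = 0.0000 ≤ continuation, so V_ud = 17.1402
Node dd (S = 96): continuation = e^(−0.03)·[0.4190·30.4000 + 0.5810·83.2000] = 59.2713; exercise value = 64.0000 > continuation, so V_dd = 64.0000 (exercise)
Node u (S = 202.5): continuation = e^(−0.03)·[0.4190·0.0000 + 0.5810·17.1402] = 9.6640; exercise value = 0.0000 ≤ continuation, so V_u = 9.6640
Node d (S = 120): continuation = e^(−0.03)·[0.4190·17.1402 + 0.5810·64.0000] = 43.0541; exercise value = 40.0000 ≤ continuation, so V_d = 43.0541
Node 0 (S = 150): continuation = e^(−0.03)·[0.4190·9.6640 + 0.5810·43.0541] = 28.2044; exercise value = 10.0000 ≤ continuation, so V_0 = 28.2044

£28.20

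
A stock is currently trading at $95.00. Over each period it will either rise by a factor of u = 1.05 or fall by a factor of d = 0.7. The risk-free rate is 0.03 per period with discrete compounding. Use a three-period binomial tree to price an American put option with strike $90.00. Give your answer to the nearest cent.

Risk-neutral probability p = (1 + 0.03 − 0.7)/(1.05 − 0.7) = 0.3300/0.3500 = 0.9429
Terminal stock prices: S_uuu = 110, S_uud = 73.32, S_udd = 48.88, S_ddd = 32.58
Terminal payoffs (K − S): max(-19.97, 0) = 0, max(16.68, 0) = 16.68, max(41.12, 0) = 41.12, max(57.42, 0) = 57.42
Node uu (S = 104.7): continuation = 1/1.03·[0.9429·0.0000 + 0.0571·16.6838] = 0.9256; exercise value = 0.0000 ≤ continuation, so V_uu = 0.9256
Node ud (S = 69.82): continuation = 1/1.03·[0.9429·16.6838 + 0.0571·41.1225] = 17.5536; exercise value = 20.1750 > continuation, so V_ud = 20.1750 (exercise)
Node dd (S = 46.55): continuation = 1/1.03·[0.9429·41.1225 + 0.0571·57.4150] = 40.8286; exercise value = 43.4500 > continuation, so V_dd = 43.4500 (exercise)
Node u (S = 99.75): continuation = 1/1.03·[0.9429·0.9256 + 0.0571·20.1750] = 1.9666; exercise value = 0.0000 ≤ continuation, so V_u = 1.9666
Node d (S = 66.5): continuation = 1/1.03·[0.9429·20.1750 + 0.0571·43.4500] = 20.8786; exercise value = 23.5000 > continuation, so V_d = 23.5000 (exercise)
Node 0 (S = 95): continuation = 1/1.03·[0.9429·1.9666 + 0.0571·23.5000] = 3.1039; exercise value = 0.0000 ≤ continuation, so V_0 = 3.1039

$3.10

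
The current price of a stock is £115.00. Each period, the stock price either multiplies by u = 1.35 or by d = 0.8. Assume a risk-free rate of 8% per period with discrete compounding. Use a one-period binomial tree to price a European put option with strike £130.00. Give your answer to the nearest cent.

£17.27

Risk-neutral probability p = (1 + 0.08 − 0.8)/(1.35 − 0.8) = 0.2800/0.5500 = 0.5091
Terminal stock prices: S_u = 155.2, S_d = 92
Terminal payoffs (K − S): max(-25.25, 0) = 0, max(38, 0) = 38
Node 0 (S = 115): V_0 = 1/1.08·[0.5091·0.0000 + 0.4909·38.0000] = 17.2727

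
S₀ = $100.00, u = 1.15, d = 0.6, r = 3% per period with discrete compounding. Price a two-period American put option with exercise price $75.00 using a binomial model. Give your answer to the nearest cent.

Risk-neutral probability p = (1 + 0.03 − 0.6)/(1.15 − 0.6) = 0.4300/0.5500 = 0.7818
Terminal stock prices: S_uu = 132.2, S_ud = 69, S_dd = 36
Terminal payoffs (K − S): max(-57.25, 0) = 0, max(6, 0) = 6, max(39, 0) = 39
Node u (S = 115): continuation = 1/1.03·[0.7818·0.0000 + 0.2182·6.0000] = 1.2710; exercise value = 0.0000 ≤ continuation, so V_u = 1.2710
Node d (S = 60): continuation = 1/1.03·[0.7818·6.0000 + 0.2182·39.0000] = 12.8155; exercise value = 15.0000 > continuation, so V_d = 15.0000 (exercise)
Node 0 (S = 100): continuation = 1/1.03·[0.7818·1.2710 + 0.2182·15.0000] = 4.1421; exercise value = 0.0000 ≤ continuation, so V_0 = 4.1421

$4.14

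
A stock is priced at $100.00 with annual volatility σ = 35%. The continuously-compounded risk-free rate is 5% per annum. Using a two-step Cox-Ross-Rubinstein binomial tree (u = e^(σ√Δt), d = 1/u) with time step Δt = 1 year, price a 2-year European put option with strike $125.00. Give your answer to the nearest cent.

$29.37

CRR parameters: u = e^(σ√Δt) = e^(0.35·√1) = 1.4191, d = 1/u = 0.7047
Per-period rate: rΔt = 0.05·1 = 0.05, so R = e^0.05 = 1.0513
Risk-neutral probability p = (e^0.05 − 0.7047)/(1.4191 − 0.7047) = 0.3466/0.7144 = 0.4852
Terminal stock prices: S_uu = 201.4, S_ud = 100, S_dd = 49.66
Terminal payoffs (K − S): max(-76.38, 0) = 0, max(25, 0) = 25, max(75.34, 0) = 75.34
Node u (S = 141.9): V_u = e^(−0.05)·[0.4852·0.0000 + 0.5148·25.0000] = 12.2435
Node d (S = 70.47): V_d = e^(−0.05)·[0.4852·25.0000 + 0.5148·75.3415] = 48.4349
Node 0 (S = 100): V_0 = e^(−0.05)·[0.4852·12.2435 + 0.5148·48.4349] = 29.3706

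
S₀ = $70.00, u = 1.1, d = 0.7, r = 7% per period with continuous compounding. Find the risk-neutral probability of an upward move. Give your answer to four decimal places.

p = 0.9313

Risk-neutral probability p = (e^0.07 − 0.7)/(1.1 − 0.7) = 0.3725/0.4000 = 0.9313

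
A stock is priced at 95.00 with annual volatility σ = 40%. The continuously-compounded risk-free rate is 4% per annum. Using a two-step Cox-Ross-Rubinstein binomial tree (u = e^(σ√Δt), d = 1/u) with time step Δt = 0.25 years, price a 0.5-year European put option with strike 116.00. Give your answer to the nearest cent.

CRR parameters: u = e^(σ√Δt) = e^(0.4·√0.25) = 1.2214, d = 1/u = 0.8187
Per-period rate: rΔt = 0.04·0.25 = 0.01, so R = e^0.01 = 1.0101
Risk-neutral probability p = (e^0.01 − 0.8187)/(1.2214 − 0.8187) = 0.1913/0.4027 = 0.4751
Terminal stock prices: S_uu = 141.7, S_ud = 95, S_dd = 63.68
Terminal payoffs (K − S): max(-25.72, 0) = 0, max(21, 0) = 21, max(52.32, 0) = 52.32
Node u (S = 116): V_u = e^(−0.01)·[0.4751·0.0000 + 0.5249·21.0000] = 10.9127
Node d (S = 77.78): V_d = e^(−0.01)·[0.4751·21.0000 + 0.5249·52.3196] = 37.0664
Node 0 (S = 95): V_0 = e^(−0.01)·[0.4751·10.9127 + 0.5249·37.0664] = 24.3949

24.39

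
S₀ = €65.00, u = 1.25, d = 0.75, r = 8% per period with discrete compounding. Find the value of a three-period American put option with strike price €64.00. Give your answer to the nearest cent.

Risk-neutral probability p = (1 + 0.08 − 0.75)/(1.25 − 0.75) = 0.3300/0.5000 = 0.6600
Terminal stock prices: S_uuu = 127, S_uud = 76.17, S_udd = 45.7, S_ddd = 27.42
Terminal payoffs (K − S): max(-62.95, 0) = 0, max(-12.17, 0) = 0, max(18.3, 0) = 18.3, max(36.58, 0) = 36.58
Node uu (S = 101.6): continuation = 1/1.08·[0.6600·0.0000 + 0.3400·0.0000] = 0.0000; exercise value = 0.0000 ≤ continuation, so V_uu = 0.0000
Node ud (S = 60.94): continuation = 1/1.08·[0.6600·0.0000 + 0.3400·18.2969] = 5.7601; exercise value = 3.0625 ≤ continuation, so V_ud = 5.7601
Node dd (S = 36.56): continuation = 1/1.08·[0.6600·18.2969 + 0.3400·36.5781] = 22.6968; exercise value = 27.4375 > continuation, so V_dd = 27.4375 (exercise)
Node u (S = 81.25): continuation = 1/1.08·[0.6600·0.0000 + 0.3400·5.7601] = 1.8134; exercise value = 0.0000 ≤ continuation, so V_u = 1.8134
Node d (S = 48.75): continuation = 1/1.08·[0.6600·5.7601 + 0.3400·27.4375] = 12.1578; exercise value = 15.2500 > continuation, so V_d = 15.2500 (exercise)
Node 0 (S = 65): continuation = 1/1.08·[0.6600·1.8134 + 0.3400·15.2500] = 5.9091; exercise value = 0.0000 ≤ continuation, so V_0 = 5.9091

€5.91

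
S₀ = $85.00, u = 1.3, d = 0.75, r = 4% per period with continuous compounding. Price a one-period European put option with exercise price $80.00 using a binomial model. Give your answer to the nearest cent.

$7.36

Risk-neutral probability p = (e^0.04 − 0.75)/(1.3 − 0.75) = 0.2908/0.5500 = 0.5287
Terminal stock prices: S_u = 110.5, S_d = 63.75
Terminal payoffs (K − S): max(-30.5, 0) = 0, max(16.25, 0) = 16.25
Node 0 (S = 85): V_0 = e^(−0.04)·[0.5287·0.0000 + 0.4713·16.2500] = 7.3576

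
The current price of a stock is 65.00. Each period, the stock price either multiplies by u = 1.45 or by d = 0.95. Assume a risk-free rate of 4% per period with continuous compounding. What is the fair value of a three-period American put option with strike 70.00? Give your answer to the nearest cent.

Risk-neutral probability p = (e^0.04 − 0.95)/(1.45 − 0.95) = 0.0908/0.5000 = 0.1816
Terminal stock prices: S_uuu = 198.2, S_uud = 129.8, S_udd = 85.06, S_ddd = 55.73
Terminal payoffs (K − S): max(-128.2, 0) = 0, max(-59.83, 0) = 0, max(-15.06, 0) = 0, max(14.27, 0) = 14.27
Node uu (S = 136.7): continuation = e^(−0.04)·[0.1816·0.0000 + 0.8184·0.0000] = 0.0000; exercise value = 0.0000 ≤ continuation, so V_uu = 0.0000
Node ud (S = 89.54): continuation = e^(−0.04)·[0.1816·0.0000 + 0.8184·0.0000] = 0.0000; exercise value = 0.0000 ≤ continuation, so V_ud = 0.0000
Node dd (S = 58.66): continuation = e^(−0.04)·[0.1816·0.0000 + 0.8184·14.2706] = 11.2208; exercise value = 11.3375 > continuation, so V_dd = 11.3375 (exercise)
Node u (S = 94.25): continuation = e^(−0.04)·[0.1816·0.0000 + 0.8184·0.0000] = 0.0000; exercise value = 0.0000 ≤ continuation, so V_u = 0.0000
Node d (S = 61.75): continuation = e^(−0.04)·[0.1816·0.0000 + 0.8184·11.3375] = 8.9146; exercise value = 8.2500 ≤ continuation, so V_d = 8.9146
Node 0 (S = 65): continuation = e^(−0.04)·[0.1816·0.0000 + 0.8184·8.9146] = 7.0094; exercise value = 5.0000 ≤ continuation, so V_0 = 7.0094

7.01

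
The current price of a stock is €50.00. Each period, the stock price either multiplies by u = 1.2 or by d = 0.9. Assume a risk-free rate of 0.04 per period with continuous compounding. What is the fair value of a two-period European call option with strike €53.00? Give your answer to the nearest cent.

€4.32

Risk-neutral probability p = (e^0.04 − 0.9)/(1.2 − 0.9) = 0.1408/0.3000 = 0.4694
Terminal stock prices: S_uu = 72, S_ud = 54, S_dd = 40.5
Terminal payoffs (S − K): max(19, 0) = 19, max(1, 0) = 1, max(-12.5, 0) = 0
Node u (S = 60): V_u = e^(−0.04)·[0.4694·19.0000 + 0.5306·1.0000] = 9.0782
Node d (S = 45): V_d = e^(−0.04)·[0.4694·1.0000 + 0.5306·0.0000] = 0.4510
Node 0 (S = 50): V_0 = e^(−0.04)·[0.4694·9.0782 + 0.5306·0.4510] = 4.3238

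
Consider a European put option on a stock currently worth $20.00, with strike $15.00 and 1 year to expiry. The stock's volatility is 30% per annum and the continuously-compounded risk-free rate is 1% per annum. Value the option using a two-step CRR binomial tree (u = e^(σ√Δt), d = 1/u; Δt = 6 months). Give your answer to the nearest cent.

$0.56

CRR parameters: u = e^(σ√Δt) = e^(0.3·√0.5) = 1.2363, d = 1/u = 0.8089
Per-period rate: rΔt = 0.01·0.5 = 0.005, so R = e^0.005 = 1.0050
Risk-neutral probability p = (e^0.005 − 0.8089)/(1.2363 − 0.8089) = 0.1962/0.4275 = 0.4589
Terminal stock prices: S_uu = 30.57, S_ud = 20, S_dd = 13.09
Terminal payoffs (K − S): max(-15.57, 0) = 0, max(-5, 0) = 0, max(1.915, 0) = 1.915
Node u (S = 24.73): V_u = e^(−0.005)·[0.4589·0.0000 + 0.5411·0.0000] = 0.0000
Node d (S = 16.18): V_d = e^(−0.005)·[0.4589·0.0000 + 0.5411·1.9150] = 1.0310
Node 0 (S = 20): V_0 = e^(−0.005)·[0.4589·0.0000 + 0.5411·1.0310] = 0.5551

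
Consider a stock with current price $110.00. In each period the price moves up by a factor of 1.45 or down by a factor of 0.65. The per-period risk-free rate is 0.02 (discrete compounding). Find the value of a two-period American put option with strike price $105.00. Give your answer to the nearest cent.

$17.97

Risk-neutral probability p = (1 + 0.02 − 0.65)/(1.45 − 0.65) = 0.3700/0.8000 = 0.4625
Terminal stock prices: S_uu = 231.3, S_ud = 103.7, S_dd = 46.48
Terminal payoffs (K − S): max(-126.3, 0) = 0, max(1.325, 0) = 1.325, max(58.52, 0) = 58.52
Node u (S = 159.5): continuation = 1/1.02·[0.4625·0.0000 + 0.5375·1.3250] = 0.6982; exercise value = 0.0000 ≤ continuation, so V_u = 0.6982
Node d (S = 71.5): continuation = 1/1.02·[0.4625·1.3250 + 0.5375·58.5250] = 31.4412; exercise value = 33.5000 > continuation, so V_d = 33.5000 (exercise)
Node 0 (S = 110): continuation = 1/1.02·[0.4625·0.6982 + 0.5375·33.5000] = 17.9698; exercise value = 0.0000 ≤ continuation, so V_0 = 17.9698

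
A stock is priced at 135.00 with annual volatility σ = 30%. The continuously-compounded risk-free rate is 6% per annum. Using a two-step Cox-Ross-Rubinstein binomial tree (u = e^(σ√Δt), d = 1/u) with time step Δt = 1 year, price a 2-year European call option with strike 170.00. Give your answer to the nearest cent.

CRR parameters: u = e^(σ√Δt) = e^(0.3·√1) = 1.3499, d = 1/u = 0.7408
Per-period rate: rΔt = 0.06·1 = 0.06, so R = e^0.06 = 1.0618
Risk-neutral probability p = (e^0.06 − 0.7408)/(1.3499 − 0.7408) = 0.3210/0.6090 = 0.5271
Terminal stock prices: S_uu = 246, S_ud = 135, S_dd = 74.09
Terminal payoffs (S − K): max(75.99, 0) = 75.99, max(-35, 0) = 0, max(-95.91, 0) = 0
Node u (S = 182.2): V_u = e^(−0.06)·[0.5271·75.9860 + 0.4729·0.0000] = 37.7190
Node d (S = 100): V_d = e^(−0.06)·[0.5271·0.0000 + 0.4729·0.0000] = 0.0000
Node 0 (S = 135): V_0 = e^(−0.06)·[0.5271·37.7190 + 0.4729·0.0000] = 18.7234

18.72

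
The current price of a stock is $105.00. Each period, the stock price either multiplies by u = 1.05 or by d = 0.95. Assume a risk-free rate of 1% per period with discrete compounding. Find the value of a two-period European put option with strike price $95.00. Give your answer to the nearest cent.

$0.04

Risk-neutral probability p = (1 + 0.01 − 0.95)/(1.05 − 0.95) = 0.0600/0.1000 = 0.6000
Terminal stock prices: S_uu = 115.8, S_ud = 104.7, S_dd = 94.76
Terminal payoffs (K − S): max(-20.76, 0) = 0, max(-9.737, 0) = 0, max(0.2375, 0) = 0.2375
Node u (S = 110.2): V_u = 1/1.01·[0.6000·0.0000 + 0.4000·0.0000] = 0.0000
Node d (S = 99.75): V_d = 1/1.01·[0.6000·0.0000 + 0.4000·0.2375] = 0.0941
Node 0 (S = 105): V_0 = 1/1.01·[0.6000·0.0000 + 0.4000·0.0941] = 0.0373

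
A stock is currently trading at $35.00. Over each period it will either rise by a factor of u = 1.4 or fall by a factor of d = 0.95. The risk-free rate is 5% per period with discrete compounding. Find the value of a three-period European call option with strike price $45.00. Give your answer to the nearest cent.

Risk-neutral probability p = (1 + 0.05 − 0.95)/(1.4 − 0.95) = 0.1000/0.4500 = 0.2222
Terminal stock prices: S_uuu = 96.04, S_uud = 65.17, S_udd = 44.22, S_ddd = 30.01
Terminal payoffs (S − K): max(51.04, 0) = 51.04, max(20.17, 0) = 20.17, max(-0.7775, 0) = 0, max(-14.99, 0) = 0
Node uu (S = 68.6): V_uu = 1/1.05·[0.2222·51.0400 + 0.7778·20.1700] = 25.7429
Node ud (S = 46.55): V_ud = 1/1.05·[0.2222·20.1700 + 0.7778·0.0000] = 4.2688
Node dd (S = 31.59): V_dd = 1/1.05·[0.2222·0.0000 + 0.7778·0.0000] = 0.0000
Node u (S = 49): V_u = 1/1.05·[0.2222·25.7429 + 0.7778·4.2688] = 8.6103
Node d (S = 33.25): V_d = 1/1.05·[0.2222·4.2688 + 0.7778·0.0000] = 0.9034
Node 0 (S = 35): V_0 = 1/1.05·[0.2222·8.6103 + 0.7778·0.9034] = 2.4915

$2.49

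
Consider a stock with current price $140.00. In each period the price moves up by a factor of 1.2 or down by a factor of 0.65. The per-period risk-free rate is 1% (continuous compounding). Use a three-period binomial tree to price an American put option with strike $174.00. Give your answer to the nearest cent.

$48.91

Risk-neutral probability p = (e^0.01 − 0.65)/(1.2 − 0.65) = 0.3601/0.5500 = 0.6546
Terminal stock prices: S_uuu = 241.9, S_uud = 131, S_udd = 70.98, S_ddd = 38.45
Terminal payoffs (K − S): max(-67.92, 0) = 0, max(42.96, 0) = 42.96, max(103, 0) = 103, max(135.6, 0) = 135.6
Node uu (S = 201.6): continuation = e^(−0.01)·[0.6546·0.0000 + 0.3454·42.9600] = 14.6892; exercise value = 0.0000 ≤ continuation, so V_uu = 14.6892
Node ud (S = 109.2): continuation = e^(−0.01)·[0.6546·42.9600 + 0.3454·103.0200] = 63.0687; exercise value = 64.8000 > continuation, so V_ud = 64.8000 (exercise)
Node dd (S = 59.15): continuation = e^(−0.01)·[0.6546·103.0200 + 0.3454·135.5525] = 113.1187; exercise value = 114.8500 > continuation, so V_dd = 114.8500 (exercise)
Node u (S = 168): continuation = e^(−0.01)·[0.6546·14.6892 + 0.3454·64.8000] = 31.6773; exercise value = 6.0000 ≤ continuation, so V_u = 31.6773
Node d (S = 91): continuation = e^(−0.01)·[0.6546·64.8000 + 0.3454·114.8500] = 81.2687; exercise value = 83.0000 > continuation, so V_d = 83.0000 (exercise)
Node 0 (S = 140): continuation = e^(−0.01)·[0.6546·31.6773 + 0.3454·83.0000] = 48.9107; exercise value = 34.0000 ≤ continuation, so V_0 = 48.9107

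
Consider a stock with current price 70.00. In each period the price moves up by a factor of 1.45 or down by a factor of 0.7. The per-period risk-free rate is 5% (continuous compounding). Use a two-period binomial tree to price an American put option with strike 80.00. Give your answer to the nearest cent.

Risk-neutral probability p = (e^0.05 − 0.7)/(1.45 − 0.7) = 0.3513/0.7500 = 0.4684
Terminal stock prices: S_uu = 147.2, S_ud = 71.05, S_dd = 34.3
Terminal payoffs (K − S): max(-67.18, 0) = 0, max(8.95, 0) = 8.95, max(45.7, 0) = 45.7
Node u (S = 101.5): continuation = e^(−0.05)·[0.4684·0.0000 + 0.5316·8.9500] = 4.5261; exercise value = 0.0000 ≤ continuation, so V_u = 4.5261
Node d (S = 49): continuation = e^(−0.05)·[0.4684·8.9500 + 0.5316·45.7000] = 27.0984; exercise value = 31.0000 > continuation, so V_d = 31.0000 (exercise)
Node 0 (S = 70): continuation = e^(−0.05)·[0.4684·4.5261 + 0.5316·31.0000] = 17.6935; exercise value = 10.0000 ≤ continuation, so V_0 = 17.6935

17.69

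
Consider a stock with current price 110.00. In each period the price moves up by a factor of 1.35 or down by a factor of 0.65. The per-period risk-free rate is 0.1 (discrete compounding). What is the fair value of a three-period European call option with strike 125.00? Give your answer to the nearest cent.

30.84

Risk-neutral probability p = (1 + 0.1 − 0.65)/(1.35 − 0.65) = 0.4500/0.7000 = 0.6429
Terminal stock prices: S_uuu = 270.6, S_uud = 130.3, S_udd = 62.74, S_ddd = 30.21
Terminal payoffs (S − K): max(145.6, 0) = 145.6, max(5.309, 0) = 5.309, max(-62.26, 0) = 0, max(-94.79, 0) = 0
Node uu (S = 200.5): V_uu = 1/1.1·[0.6429·145.6413 + 0.3571·5.3088] = 86.8386
Node ud (S = 96.53): V_ud = 1/1.1·[0.6429·5.3088 + 0.3571·0.0000] = 3.1025
Node dd (S = 46.48): V_dd = 1/1.1·[0.6429·0.0000 + 0.3571·0.0000] = 0.0000
Node u (S = 148.5): V_u = 1/1.1·[0.6429·86.8386 + 0.3571·3.1025] = 51.7572
Node d (S = 71.5): V_d = 1/1.1·[0.6429·3.1025 + 0.3571·0.0000] = 1.8132
Node 0 (S = 110): V_0 = 1/1.1·[0.6429·51.7572 + 0.3571·1.8132] = 30.8364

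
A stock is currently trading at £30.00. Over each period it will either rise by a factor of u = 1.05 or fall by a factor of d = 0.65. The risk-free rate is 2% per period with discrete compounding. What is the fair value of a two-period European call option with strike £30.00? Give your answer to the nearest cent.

Risk-neutral probability p = (1 + 0.02 − 0.65)/(1.05 − 0.65) = 0.3700/0.4000 = 0.9250
Terminal stock prices: S_uu = 33.08, S_ud = 20.48, S_dd = 12.68
Terminal payoffs (S − K): max(3.075, 0) = 3.075, max(-9.525, 0) = 0, max(-17.32, 0) = 0
Node u (S = 31.5): V_u = 1/1.02·[0.9250·3.0750 + 0.0750·0.0000] = 2.7886
Node d (S = 19.5): V_d = 1/1.02·[0.9250·0.0000 + 0.0750·0.0000] = 0.0000
Node 0 (S = 30): V_0 = 1/1.02·[0.9250·2.7886 + 0.0750·0.0000] = 2.5289

£2.53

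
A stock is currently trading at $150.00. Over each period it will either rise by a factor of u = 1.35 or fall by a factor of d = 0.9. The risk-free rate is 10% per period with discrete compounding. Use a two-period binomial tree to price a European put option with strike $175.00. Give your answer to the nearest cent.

Risk-neutral probability p = (1 + 0.1 − 0.9)/(1.35 − 0.9) = 0.2000/0.4500 = 0.4444
Terminal stock prices: S_uu = 273.4, S_ud = 182.2, S_dd = 121.5
Terminal payoffs (K − S): max(-98.38, 0) = 0, max(-7.25, 0) = 0, max(53.5, 0) = 53.5
Node u (S = 202.5): V_u = 1/1.1·[0.4444·0.0000 + 0.5556·0.0000] = 0.0000
Node d (S = 135): V_d = 1/1.1·[0.4444·0.0000 + 0.5556·53.5000] = 27.0202
Node 0 (S = 150): V_0 = 1/1.1·[0.4444·0.0000 + 0.5556·27.0202] = 13.6466

$13.65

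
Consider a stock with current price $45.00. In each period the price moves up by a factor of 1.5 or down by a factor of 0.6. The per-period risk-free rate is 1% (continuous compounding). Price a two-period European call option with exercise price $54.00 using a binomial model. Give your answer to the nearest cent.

Risk-neutral probability p = (e^0.01 − 0.6)/(1.5 − 0.6) = 0.4101/0.9000 = 0.4556
Terminal stock prices: S_uu = 101.2, S_ud = 40.5, S_dd = 16.2
Terminal payoffs (S − K): max(47.25, 0) = 47.25, max(-13.5, 0) = 0, max(-37.8, 0) = 0
Node u (S = 67.5): V_u = e^(−0.01)·[0.4556·47.2500 + 0.5444·0.0000] = 21.3134
Node d (S = 27): V_d = e^(−0.01)·[0.4556·0.0000 + 0.5444·0.0000] = 0.0000
Node 0 (S = 45): V_0 = e^(−0.01)·[0.4556·21.3134 + 0.5444·0.0000] = 9.6140

$9.61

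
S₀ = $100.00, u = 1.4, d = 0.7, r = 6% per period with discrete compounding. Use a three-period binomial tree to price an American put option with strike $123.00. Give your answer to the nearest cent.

$29.84

Risk-neutral probability p = (1 + 0.06 − 0.7)/(1.4 − 0.7) = 0.3600/0.7000 = 0.5143
Terminal stock prices: S_uuu = 274.4, S_uud = 137.2, S_udd = 68.6, S_ddd = 34.3
Terminal payoffs (K − S): max(-151.4, 0) = 0, max(-14.2, 0) = 0, max(54.4, 0) = 54.4, max(88.7, 0) = 88.7
Node uu (S = 196): continuation = 1/1.06·[0.5143·0.0000 + 0.4857·0.0000] = 0.0000; exercise value = 0.0000 ≤ continuation, so V_uu = 0.0000
Node ud (S = 98): continuation = 1/1.06·[0.5143·0.0000 + 0.4857·54.4000] = 24.9272; exercise value = 25.0000 > continuation, so V_ud = 25.0000 (exercise)
Node dd (S = 49): continuation = 1/1.06·[0.5143·54.4000 + 0.4857·88.7000] = 67.0377; exercise value = 74.0000 > continuation, so V_dd = 74.0000 (exercise)
Node u (S = 140): continuation = 1/1.06·[0.5143·0.0000 + 0.4857·25.0000] = 11.4555; exercise value = 0.0000 ≤ continuation, so V_u = 11.4555
Node d (S = 70): continuation = 1/1.06·[0.5143·25.0000 + 0.4857·74.0000] = 46.0377; exercise value = 53.0000 > continuation, so V_d = 53.0000 (exercise)
Node 0 (S = 100): continuation = 1/1.06·[0.5143·11.4555 + 0.4857·53.0000] = 29.8437; exercise value = 23.0000 ≤ continuation, so V_0 = 29.8437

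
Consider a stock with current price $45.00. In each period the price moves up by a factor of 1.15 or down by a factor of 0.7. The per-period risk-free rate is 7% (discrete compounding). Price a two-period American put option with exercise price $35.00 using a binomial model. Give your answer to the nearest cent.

$0.58

Risk-neutral probability p = (1 + 0.07 − 0.7)/(1.15 − 0.7) = 0.3700/0.4500 = 0.8222
Terminal stock prices: S_uu = 59.51, S_ud = 36.22, S_dd = 22.05
Terminal payoffs (K − S): max(-24.51, 0) = 0, max(-1.225, 0) = 0, max(12.95, 0) = 12.95
Node u (S = 51.75): continuation = 1/1.07·[0.8222·0.0000 + 0.1778·0.0000] = 0.0000; exercise value = 0.0000 ≤ continuation, so V_u = 0.0000
Node d (S = 31.5): continuation = 1/1.07·[0.8222·0.0000 + 0.1778·12.9500] = 2.1516; exercise value = 3.5000 > continuation, so V_d = 3.5000 (exercise)
Node 0 (S = 45): continuation = 1/1.07·[0.8222·0.0000 + 0.1778·3.5000] = 0.5815; exercise value = 0.0000 ≤ continuation, so V_0 = 0.5815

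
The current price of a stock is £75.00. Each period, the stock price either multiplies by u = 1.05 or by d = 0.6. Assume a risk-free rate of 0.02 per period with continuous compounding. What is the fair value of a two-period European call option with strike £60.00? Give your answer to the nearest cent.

£19.01

Risk-neutral probability p = (e^0.02 − 0.6)/(1.05 − 0.6) = 0.4202/0.4500 = 0.9338
Terminal stock prices: S_uu = 82.69, S_ud = 47.25, S_dd = 27
Terminal payoffs (S − K): max(22.69, 0) = 22.69, max(-12.75, 0) = 0, max(-33, 0) = 0
Node u (S = 78.75): V_u = e^(−0.02)·[0.9338·22.6875 + 0.0662·0.0000] = 20.7657
Node d (S = 45): V_d = e^(−0.02)·[0.9338·0.0000 + 0.0662·0.0000] = 0.0000
Node 0 (S = 75): V_0 = e^(−0.02)·[0.9338·20.7657 + 0.0662·0.0000] = 19.0066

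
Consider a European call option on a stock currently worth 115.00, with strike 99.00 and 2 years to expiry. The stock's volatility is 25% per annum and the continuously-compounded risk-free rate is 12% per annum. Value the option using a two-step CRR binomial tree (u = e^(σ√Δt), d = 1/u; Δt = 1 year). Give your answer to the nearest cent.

39.33

CRR parameters: u = e^(σ√Δt) = e^(0.25·√1) = 1.2840, d = 1/u = 0.7788
Per-period rate: rΔt = 0.12·1 = 0.12, so R = e^0.12 = 1.1275
Risk-neutral probability p = (e^0.12 − 0.7788)/(1.2840 − 0.7788) = 0.3487/0.5052 = 0.6902
Terminal stock prices: S_uu = 189.6, S_ud = 115, S_dd = 69.75
Terminal payoffs (S − K): max(90.6, 0) = 90.6, max(16, 0) = 16, max(-29.25, 0) = 0
Node u (S = 147.7): V_u = e^(−0.12)·[0.6902·90.6029 + 0.3098·16.0000] = 59.8578
Node d (S = 89.56): V_d = e^(−0.12)·[0.6902·16.0000 + 0.3098·0.0000] = 9.7942
Node 0 (S = 115): V_0 = e^(−0.12)·[0.6902·59.8578 + 0.3098·9.7942] = 39.3323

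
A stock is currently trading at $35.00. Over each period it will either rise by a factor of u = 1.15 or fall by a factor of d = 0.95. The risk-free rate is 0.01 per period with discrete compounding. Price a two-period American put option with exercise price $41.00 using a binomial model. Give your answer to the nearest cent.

$6.00

Risk-neutral probability p = (1 + 0.01 − 0.95)/(1.15 − 0.95) = 0.0600/0.2000 = 0.3000
Terminal stock prices: S_uu = 46.29, S_ud = 38.24, S_dd = 31.59
Terminal payoffs (K − S): max(-5.287, 0) = 0, max(2.763, 0) = 2.763, max(9.413, 0) = 9.413
Node u (S = 40.25): continuation = 1/1.01·[0.3000·0.0000 + 0.7000·2.7625] = 1.9146; exercise value = 0.7500 ≤ continuation, so V_u = 1.9146
Node d (S = 33.25): continuation = 1/1.01·[0.3000·2.7625 + 0.7000·9.4125] = 7.3441; exercise value = 7.7500 > continuation, so V_d = 7.7500 (exercise)
Node 0 (S = 35): continuation = 1/1.01·[0.3000·1.9146 + 0.7000·7.7500] = 5.9400; exercise value = 6.0000 > continuation, so V_0 = 6.0000 (exercise)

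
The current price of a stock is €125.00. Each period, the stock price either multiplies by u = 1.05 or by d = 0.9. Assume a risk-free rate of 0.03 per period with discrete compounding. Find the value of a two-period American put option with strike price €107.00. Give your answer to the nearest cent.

Risk-neutral probability p = (1 + 0.03 − 0.9)/(1.05 − 0.9) = 0.1300/0.1500 = 0.8667
Terminal stock prices: S_uu = 137.8, S_ud = 118.1, S_dd = 101.2
Terminal payoffs (K − S): max(-30.81, 0) = 0, max(-11.12, 0) = 0, max(5.75, 0) = 5.75
Node u (S = 131.2): continuation = 1/1.03·[0.8667·0.0000 + 0.1333·0.0000] = 0.0000; exercise value = 0.0000 ≤ continuation, so V_u = 0.0000
Node d (S = 112.5): continuation = 1/1.03·[0.8667·0.0000 + 0.1333·5.7500] = 0.7443; exercise value = 0.0000 ≤ continuation, so V_d = 0.7443
Node 0 (S = 125): continuation = 1/1.03·[0.8667·0.0000 + 0.1333·0.7443] = 0.0964; exercise value = 0.0000 ≤ continuation, so V_0 = 0.0964

€0.10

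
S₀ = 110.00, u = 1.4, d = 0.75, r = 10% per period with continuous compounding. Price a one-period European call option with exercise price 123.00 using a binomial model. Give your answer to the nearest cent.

Risk-neutral probability p = (e^0.1 − 0.75)/(1.4 − 0.75) = 0.3552/0.6500 = 0.5464
Terminal stock prices: S_u = 154, S_d = 82.5
Terminal payoffs (S − K): max(31, 0) = 31, max(-40.5, 0) = 0
Node 0 (S = 110): V_0 = e^(−0.1)·[0.5464·31.0000 + 0.4536·0.0000] = 15.3270

15.33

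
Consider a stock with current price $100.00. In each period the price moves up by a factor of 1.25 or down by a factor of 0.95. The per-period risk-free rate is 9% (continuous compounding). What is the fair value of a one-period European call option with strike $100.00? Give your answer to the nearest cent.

Risk-neutral probability p = (e^0.09 − 0.95)/(1.25 − 0.95) = 0.1442/0.3000 = 0.4806
Terminal stock prices: S_u = 125, S_d = 95
Terminal payoffs (S − K): max(25, 0) = 25, max(-5, 0) = 0
Node 0 (S = 100): V_0 = e^(−0.09)·[0.4806·25.0000 + 0.5194·0.0000] = 10.9804

$10.98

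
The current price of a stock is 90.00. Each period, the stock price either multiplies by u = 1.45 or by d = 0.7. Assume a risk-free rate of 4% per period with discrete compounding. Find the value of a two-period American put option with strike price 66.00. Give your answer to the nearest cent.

Risk-neutral probability p = (1 + 0.04 − 0.7)/(1.45 − 0.7) = 0.3400/0.7500 = 0.4533
Terminal stock prices: S_uu = 189.2, S_ud = 91.35, S_dd = 44.1
Terminal payoffs (K − S): max(-123.2, 0) = 0, max(-25.35, 0) = 0, max(21.9, 0) = 21.9
Node u (S = 130.5): continuation = 1/1.04·[0.4533·0.0000 + 0.5467·0.0000] = 0.0000; exercise value = 0.0000 ≤ continuation, so V_u = 0.0000
Node d (S = 63): continuation = 1/1.04·[0.4533·0.0000 + 0.5467·21.9000] = 11.5115; exercise value = 3.0000 ≤ continuation, so V_d = 11.5115
Node 0 (S = 90): continuation = 1/1.04·[0.4533·0.0000 + 0.5467·11.5115] = 6.0509; exercise value = 0.0000 ≤ continuation, so V_0 = 6.0509

6.05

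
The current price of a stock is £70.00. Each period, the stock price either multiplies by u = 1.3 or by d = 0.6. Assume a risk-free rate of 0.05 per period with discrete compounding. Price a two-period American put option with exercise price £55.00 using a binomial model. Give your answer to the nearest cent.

£4.51

Risk-neutral probability p = (1 + 0.05 − 0.6)/(1.3 − 0.6) = 0.4500/0.7000 = 0.6429
Terminal stock prices: S_uu = 118.3, S_ud = 54.6, S_dd = 25.2
Terminal payoffs (K − S): max(-63.3, 0) = 0, max(0.4, 0) = 0.4, max(29.8, 0) = 29.8
Node u (S = 91): continuation = 1/1.05·[0.6429·0.0000 + 0.3571·0.4000] = 0.1361; exercise value = 0.0000 ≤ continuation, so V_u = 0.1361
Node d (S = 42): continuation = 1/1.05·[0.6429·0.4000 + 0.3571·29.8000] = 10.3810; exercise value = 13.0000 > continuation, so V_d = 13.0000 (exercise)
Node 0 (S = 70): continuation = 1/1.05·[0.6429·0.1361 + 0.3571·13.0000] = 4.5051; exercise value = 0.0000 ≤ continuation, so V_0 = 4.5051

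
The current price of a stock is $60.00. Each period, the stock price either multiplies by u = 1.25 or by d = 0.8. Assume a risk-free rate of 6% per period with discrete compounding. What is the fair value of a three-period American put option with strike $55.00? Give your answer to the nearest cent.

Risk-neutral probability p = (1 + 0.06 − 0.8)/(1.25 − 0.8) = 0.2600/0.4500 = 0.5778
Terminal stock prices: S_uuu = 117.2, S_uud = 75, S_udd = 48, S_ddd = 30.72
Terminal payoffs (K − S): max(-62.19, 0) = 0, max(-20, 0) = 0, max(7, 0) = 7, max(24.28, 0) = 24.28
Node uu (S = 93.75): continuation = 1/1.06·[0.5778·0.0000 + 0.4222·0.0000] = 0.0000; exercise value = 0.0000 ≤ continuation, so V_uu = 0.0000
Node ud (S = 60): continuation = 1/1.06·[0.5778·0.0000 + 0.4222·7.0000] = 2.7883; exercise value = 0.0000 ≤ continuation, so V_ud = 2.7883
Node dd (S = 38.4): continuation = 1/1.06·[0.5778·7.0000 + 0.4222·24.2800] = 13.4868; exercise value = 16.6000 > continuation, so V_dd = 16.6000 (exercise)
Node u (S = 75): continuation = 1/1.06·[0.5778·0.0000 + 0.4222·2.7883] = 1.1106; exercise value = 0.0000 ≤ continuation, so V_u = 1.1106
Node d (S = 48): continuation = 1/1.06·[0.5778·2.7883 + 0.4222·16.6000] = 8.1320; exercise value = 7.0000 ≤ continuation, so V_d = 8.1320
Node 0 (S = 60): continuation = 1/1.06·[0.5778·1.1106 + 0.4222·8.1320] = 3.8445; exercise value = 0.0000 ≤ continuation, so V_0 = 3.8445

$3.84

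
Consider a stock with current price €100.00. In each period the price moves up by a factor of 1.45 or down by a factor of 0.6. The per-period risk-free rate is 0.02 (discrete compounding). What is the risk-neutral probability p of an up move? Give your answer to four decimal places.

Risk-neutral probability p = (1 + 0.02 − 0.6)/(1.45 − 0.6) = 0.4200/0.8500 = 0.4941

p = 0.4941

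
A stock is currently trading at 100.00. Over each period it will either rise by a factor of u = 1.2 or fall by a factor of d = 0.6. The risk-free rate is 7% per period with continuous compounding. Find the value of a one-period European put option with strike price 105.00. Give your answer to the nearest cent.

8.92

Risk-neutral probability p = (e^0.07 − 0.6)/(1.2 − 0.6) = 0.4725/0.6000 = 0.7875
Terminal stock prices: S_u = 120, S_d = 60
Terminal payoffs (K − S): max(-15, 0) = 0, max(45, 0) = 45
Node 0 (S = 100): V_0 = e^(−0.07)·[0.7875·0.0000 + 0.2125·45.0000] = 8.9154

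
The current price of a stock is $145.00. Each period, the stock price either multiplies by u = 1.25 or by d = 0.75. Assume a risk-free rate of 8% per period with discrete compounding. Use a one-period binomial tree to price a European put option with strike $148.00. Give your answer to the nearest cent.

$12.36

Risk-neutral probability p = (1 + 0.08 − 0.75)/(1.25 − 0.75) = 0.3300/0.5000 = 0.6600
Terminal stock prices: S_u = 181.2, S_d = 108.8
Terminal payoffs (K − S): max(-33.25, 0) = 0, max(39.25, 0) = 39.25
Node 0 (S = 145): V_0 = 1/1.08·[0.6600·0.0000 + 0.3400·39.2500] = 12.3565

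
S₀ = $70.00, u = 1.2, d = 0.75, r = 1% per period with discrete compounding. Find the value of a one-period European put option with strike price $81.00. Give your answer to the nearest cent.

$11.91

Risk-neutral probability p = (1 + 0.01 − 0.75)/(1.2 − 0.75) = 0.2600/0.4500 = 0.5778
Terminal stock prices: S_u = 84, S_d = 52.5
Terminal payoffs (K − S): max(-3, 0) = 0, max(28.5, 0) = 28.5
Node 0 (S = 70): V_0 = 1/1.01·[0.5778·0.0000 + 0.4222·28.5000] = 11.9142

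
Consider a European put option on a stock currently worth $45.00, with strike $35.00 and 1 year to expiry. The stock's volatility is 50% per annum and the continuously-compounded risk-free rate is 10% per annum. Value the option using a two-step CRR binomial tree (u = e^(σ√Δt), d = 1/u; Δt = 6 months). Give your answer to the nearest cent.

CRR parameters: u = e^(σ√Δt) = e^(0.5·√0.5) = 1.4241, d = 1/u = 0.7022
Per-period rate: rΔt = 0.1·0.5 = 0.05, so R = e^0.05 = 1.0513
Risk-neutral probability p = (e^0.05 − 0.7022)/(1.4241 − 0.7022) = 0.3491/0.7219 = 0.4835
Terminal stock prices: S_uu = 91.27, S_ud = 45, S_dd = 22.19
Terminal payoffs (K − S): max(-56.27, 0) = 0, max(-10, 0) = 0, max(12.81, 0) = 12.81
Node u (S = 64.09): V_u = e^(−0.05)·[0.4835·0.0000 + 0.5165·0.0000] = 0.0000
Node d (S = 31.6): V_d = e^(−0.05)·[0.4835·0.0000 + 0.5165·12.8119] = 6.2941
Node 0 (S = 45): V_0 = e^(−0.05)·[0.4835·0.0000 + 0.5165·6.2941] = 3.0921

$3.09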